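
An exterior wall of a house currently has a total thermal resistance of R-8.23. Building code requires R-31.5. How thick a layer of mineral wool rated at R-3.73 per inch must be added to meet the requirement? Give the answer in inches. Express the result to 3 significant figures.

6.24 in

ΔR = 31.5 − 8.23 = 23.27 ft²·°F·h/BTU
L = ΔR / (R/in) = 23.27/3.73 = 6.239 in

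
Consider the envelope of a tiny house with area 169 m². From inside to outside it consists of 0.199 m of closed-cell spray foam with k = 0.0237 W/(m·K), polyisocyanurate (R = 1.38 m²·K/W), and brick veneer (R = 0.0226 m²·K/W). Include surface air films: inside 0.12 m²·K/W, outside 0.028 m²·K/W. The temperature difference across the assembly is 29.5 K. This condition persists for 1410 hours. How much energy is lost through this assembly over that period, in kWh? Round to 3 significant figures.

707 kWh

0.199/0.0237 = 8.397
R_total = 0.12 + 8.397 + 1.38 + 0.0226 + 0.028 = 9.947 m²·K/W
Q = 169 × 29.5 / 9.947 = 501.2 W
E = 501.2 W × 1410 h / 1000 = 706.7 kWh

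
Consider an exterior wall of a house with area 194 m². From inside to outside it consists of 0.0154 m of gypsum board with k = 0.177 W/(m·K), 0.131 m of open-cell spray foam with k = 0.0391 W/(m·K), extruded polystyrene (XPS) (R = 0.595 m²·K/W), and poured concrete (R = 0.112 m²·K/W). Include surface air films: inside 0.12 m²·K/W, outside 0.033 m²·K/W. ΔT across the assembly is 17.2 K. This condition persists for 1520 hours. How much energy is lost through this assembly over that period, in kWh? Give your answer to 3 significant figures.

0.0154/0.177 = 0.08701
0.131/0.0391 = 3.35
R_total = 0.12 + 0.08701 + 3.35 + 0.595 + 0.112 + 0.033 = 4.297 m²·K/W
Q = 194 × 17.2 / 4.297 = 776.5 W
E = 776.5 W × 1520 h / 1000 = 1180 kWh

1180 kWh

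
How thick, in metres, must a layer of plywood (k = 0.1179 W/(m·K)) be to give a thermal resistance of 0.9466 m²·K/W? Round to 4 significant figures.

L = R·k = 0.9466 × 0.1179 = 0.1116 m

0.1116 m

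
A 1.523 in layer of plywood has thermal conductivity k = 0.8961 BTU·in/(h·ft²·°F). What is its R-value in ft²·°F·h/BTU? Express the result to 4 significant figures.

1.700 ft²·°F·h/BTU

R = L/k = 1.523/0.8961 = 1.6996 ft²·°F·h/BTU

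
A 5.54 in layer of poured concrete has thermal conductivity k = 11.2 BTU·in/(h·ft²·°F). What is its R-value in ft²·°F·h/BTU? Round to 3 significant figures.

R = L/k = 5.54/11.2 = 0.4946 ft²·°F·h/BTU

0.495 ft²·°F·h/BTU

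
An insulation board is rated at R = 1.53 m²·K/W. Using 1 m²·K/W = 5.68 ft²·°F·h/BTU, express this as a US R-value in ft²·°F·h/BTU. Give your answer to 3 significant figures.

8.69 ft²·°F·h/BTU

R_US = 1.53 × 5.68 = 8.69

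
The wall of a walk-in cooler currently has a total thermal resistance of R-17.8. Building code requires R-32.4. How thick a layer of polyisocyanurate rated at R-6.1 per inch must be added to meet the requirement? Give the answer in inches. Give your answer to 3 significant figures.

ΔR = 32.4 − 17.8 = 14.6 ft²·°F·h/BTU
L = ΔR / (R/in) = 14.6/6.1 = 2.393 in

2.39 in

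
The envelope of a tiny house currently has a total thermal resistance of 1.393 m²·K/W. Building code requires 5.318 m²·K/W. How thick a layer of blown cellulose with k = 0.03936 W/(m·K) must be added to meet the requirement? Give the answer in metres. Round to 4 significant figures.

ΔR = 5.318 − 1.393 = 3.925 m²·K/W
L = ΔR × k = 3.925 × 0.03936 = 0.15449 m

0.1545 m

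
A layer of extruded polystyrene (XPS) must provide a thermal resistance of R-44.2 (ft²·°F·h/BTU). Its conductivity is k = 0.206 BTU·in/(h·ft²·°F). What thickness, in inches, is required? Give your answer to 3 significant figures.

9.11 in

L = R × k = 44.2 × 0.206 = 9.105 in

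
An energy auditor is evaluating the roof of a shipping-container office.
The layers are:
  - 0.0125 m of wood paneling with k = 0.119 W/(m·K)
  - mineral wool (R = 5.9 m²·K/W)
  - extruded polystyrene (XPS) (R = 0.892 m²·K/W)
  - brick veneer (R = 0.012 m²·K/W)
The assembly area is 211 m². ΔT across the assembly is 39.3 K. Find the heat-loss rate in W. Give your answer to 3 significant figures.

0.0125/0.119 = 0.105
R_total = 0.105 + 5.9 + 0.892 + 0.012 = 6.909 m²·K/W
Q = A·ΔT/R = 211 × 39.3 / 6.909 = 1200 W

1200 W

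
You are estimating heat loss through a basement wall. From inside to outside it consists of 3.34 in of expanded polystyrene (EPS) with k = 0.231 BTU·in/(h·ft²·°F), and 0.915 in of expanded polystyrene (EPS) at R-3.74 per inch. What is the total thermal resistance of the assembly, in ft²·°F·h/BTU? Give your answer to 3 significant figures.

3.34/0.231 = 14.46
0.915 × 3.74 = 3.422
R_total = 14.46 + 3.422 = 17.88 ft²·°F·h/BTU

17.9 ft²·°F·h/BTU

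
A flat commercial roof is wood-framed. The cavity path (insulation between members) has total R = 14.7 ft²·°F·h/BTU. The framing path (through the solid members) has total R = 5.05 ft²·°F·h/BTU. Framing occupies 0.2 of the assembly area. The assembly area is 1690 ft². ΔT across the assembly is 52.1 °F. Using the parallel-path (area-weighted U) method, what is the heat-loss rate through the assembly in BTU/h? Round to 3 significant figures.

U_eff = 0.8/14.7 + 0.2/5.05 = 0.05442 + 0.0396 = 0.09403
R_eff = 1/U_eff = 10.64 ft²·°F·h/BTU
Q = 1690 × 52.1 / 10.64 = 8279 BTU/h

8280 BTU/h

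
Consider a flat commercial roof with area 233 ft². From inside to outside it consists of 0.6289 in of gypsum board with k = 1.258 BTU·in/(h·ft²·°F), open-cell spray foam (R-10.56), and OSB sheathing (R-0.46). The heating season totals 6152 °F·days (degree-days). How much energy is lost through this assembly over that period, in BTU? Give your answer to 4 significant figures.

2986000 BTU

0.6289/1.258 = 0.49992
R_total = 0.49992 + 10.56 + 0.46 = 11.52 ft²·°F·h/BTU
E = A × HDD × 24 / R = 233 × 6152 × 24 / 11.52 = 2986300 BTU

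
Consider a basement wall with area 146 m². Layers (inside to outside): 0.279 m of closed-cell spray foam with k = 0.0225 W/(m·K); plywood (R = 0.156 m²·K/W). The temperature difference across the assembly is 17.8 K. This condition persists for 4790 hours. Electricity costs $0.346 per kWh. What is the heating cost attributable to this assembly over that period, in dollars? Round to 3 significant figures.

343 dollars

0.279/0.0225 = 12.4
R_total = 12.4 + 0.156 = 12.56 m²·K/W
Q = 146 × 17.8 / 12.56 = 207 W
E = 207 W × 4790 h / 1000 = 991.4 kWh
Cost = 991.4 × 0.346 = $343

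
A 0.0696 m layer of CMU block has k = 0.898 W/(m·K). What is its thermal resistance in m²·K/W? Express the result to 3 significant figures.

0.0775 m²·K/W

R = L/k = 0.0696/0.898 = 0.07751 m²·K/W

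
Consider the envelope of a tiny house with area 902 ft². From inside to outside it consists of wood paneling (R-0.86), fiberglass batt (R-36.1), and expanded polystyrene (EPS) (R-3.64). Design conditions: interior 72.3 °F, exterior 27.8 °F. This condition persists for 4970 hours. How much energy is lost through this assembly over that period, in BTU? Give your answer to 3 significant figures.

R_total = 0.86 + 36.1 + 3.64 = 40.6 ft²·°F·h/BTU
Q = 902 × (72.3 − 27.8) / 40.6 = 988.6 BTU/h
E = 988.6 × 4970 = 4914000 BTU

4910000 BTU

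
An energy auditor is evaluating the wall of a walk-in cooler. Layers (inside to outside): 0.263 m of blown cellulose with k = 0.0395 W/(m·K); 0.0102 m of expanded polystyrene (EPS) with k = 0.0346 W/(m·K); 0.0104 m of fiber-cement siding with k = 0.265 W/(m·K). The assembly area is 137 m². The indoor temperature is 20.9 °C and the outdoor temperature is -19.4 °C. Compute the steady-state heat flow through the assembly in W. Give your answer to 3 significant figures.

0.263/0.0395 = 6.658
0.0102/0.0346 = 0.2948
0.0104/0.265 = 0.03925
R_total = 6.658 + 0.2948 + 0.03925 = 6.992 m²·K/W
Q = A·ΔT/R = 137 × (20.9 − (-19.4)) / 6.992 = 789.6 W

790 W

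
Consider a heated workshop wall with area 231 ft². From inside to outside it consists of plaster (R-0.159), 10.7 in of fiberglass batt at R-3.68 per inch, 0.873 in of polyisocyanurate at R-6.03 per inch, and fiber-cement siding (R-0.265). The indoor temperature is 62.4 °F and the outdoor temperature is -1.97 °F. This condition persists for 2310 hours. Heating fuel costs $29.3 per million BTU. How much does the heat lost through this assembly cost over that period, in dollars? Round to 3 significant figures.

22.3 dollars

10.7 × 3.68 = 39.38
0.873 × 6.03 = 5.264
R_total = 0.159 + 39.38 + 5.264 + 0.265 = 45.06 ft²·°F·h/BTU
Q = 231 × (62.4 − (-1.97)) / 45.06 = 330 BTU/h
E = 330 × 2310 = 762200 BTU
Cost = 762200/10⁶ × 29.3 = $22.33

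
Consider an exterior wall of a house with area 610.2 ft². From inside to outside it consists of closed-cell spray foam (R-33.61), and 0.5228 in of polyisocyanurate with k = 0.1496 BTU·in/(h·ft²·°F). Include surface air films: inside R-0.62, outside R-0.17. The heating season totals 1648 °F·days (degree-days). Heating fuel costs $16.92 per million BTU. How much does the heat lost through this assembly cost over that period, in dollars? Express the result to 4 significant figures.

0.5228/0.1496 = 3.4947
R_total = 0.62 + 33.61 + 3.4947 + 0.17 = 37.895 ft²·°F·h/BTU
E = A × HDD × 24 / R = 610.2 × 1648 × 24 / 37.895 = 636890 BTU
Cost = 636890/10⁶ × 16.92 = $10.776

10.78 dollars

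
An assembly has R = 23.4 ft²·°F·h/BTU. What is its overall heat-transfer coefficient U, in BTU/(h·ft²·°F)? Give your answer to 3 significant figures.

0.0427 BTU/(h·ft²·°F)

U = 1/R = 1/23.4 = 0.04274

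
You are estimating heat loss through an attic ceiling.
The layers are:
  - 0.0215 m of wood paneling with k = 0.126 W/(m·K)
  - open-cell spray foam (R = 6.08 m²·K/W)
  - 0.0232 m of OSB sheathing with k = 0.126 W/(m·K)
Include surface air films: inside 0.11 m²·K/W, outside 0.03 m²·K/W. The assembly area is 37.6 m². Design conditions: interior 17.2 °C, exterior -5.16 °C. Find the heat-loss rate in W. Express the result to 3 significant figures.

128 W

0.0215/0.126 = 0.1706
0.0232/0.126 = 0.1841
R_total = 0.11 + 0.1706 + 6.08 + 0.1841 + 0.03 = 6.575 m²·K/W
Q = A·ΔT/R = 37.6 × (17.2 − (-5.16)) / 6.575 = 127.9 W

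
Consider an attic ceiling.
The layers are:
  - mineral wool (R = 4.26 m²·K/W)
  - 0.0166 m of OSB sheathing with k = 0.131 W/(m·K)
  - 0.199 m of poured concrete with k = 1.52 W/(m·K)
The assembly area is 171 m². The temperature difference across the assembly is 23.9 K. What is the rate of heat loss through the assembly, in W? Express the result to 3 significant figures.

905 W

0.0166/0.131 = 0.1267
0.199/1.52 = 0.1309
R_total = 4.26 + 0.1267 + 0.1309 = 4.518 m²·K/W
Q = A·ΔT/R = 171 × 23.9 / 4.518 = 904.7 W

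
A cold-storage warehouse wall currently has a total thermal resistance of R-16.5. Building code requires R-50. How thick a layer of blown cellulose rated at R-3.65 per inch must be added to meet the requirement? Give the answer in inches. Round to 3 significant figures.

ΔR = 50 − 16.5 = 33.5 ft²·°F·h/BTU
L = ΔR / (R/in) = 33.5/3.65 = 9.178 in

9.18 in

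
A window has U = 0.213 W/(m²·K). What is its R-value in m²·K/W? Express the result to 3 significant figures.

R = 1/U = 1/0.213 = 4.695

4.69 m²·K/W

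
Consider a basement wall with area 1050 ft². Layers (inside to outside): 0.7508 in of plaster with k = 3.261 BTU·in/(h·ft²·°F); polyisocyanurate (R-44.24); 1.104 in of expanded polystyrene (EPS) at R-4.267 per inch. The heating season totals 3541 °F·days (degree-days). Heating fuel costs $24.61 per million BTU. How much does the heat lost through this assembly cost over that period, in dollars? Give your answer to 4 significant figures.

44.65 dollars

0.7508/3.261 = 0.23024
1.104 × 4.267 = 4.7108
R_total = 0.23024 + 44.24 + 4.7108 = 49.181 ft²·°F·h/BTU
E = A × HDD × 24 / R = 1050 × 3541 × 24 / 49.181 = 1814400 BTU
Cost = 1814400/10⁶ × 24.61 = $44.652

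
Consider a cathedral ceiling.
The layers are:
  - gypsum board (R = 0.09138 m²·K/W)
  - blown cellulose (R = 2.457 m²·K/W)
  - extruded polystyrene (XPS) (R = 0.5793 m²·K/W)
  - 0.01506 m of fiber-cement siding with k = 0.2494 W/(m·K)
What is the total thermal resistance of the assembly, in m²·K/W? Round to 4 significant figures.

3.188 m²·K/W

0.01506/0.2494 = 0.060385
R_total = 0.09138 + 2.457 + 0.5793 + 0.060385 = 3.1881 m²·K/W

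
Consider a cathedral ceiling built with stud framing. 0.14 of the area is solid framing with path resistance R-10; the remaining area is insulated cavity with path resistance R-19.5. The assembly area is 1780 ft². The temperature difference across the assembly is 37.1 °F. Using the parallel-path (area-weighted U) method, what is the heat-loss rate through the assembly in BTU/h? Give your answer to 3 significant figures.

U_eff = 0.86/19.5 + 0.14/10 = 0.0441 + 0.014 = 0.0581
R_eff = 1/U_eff = 17.21 ft²·°F·h/BTU
Q = 1780 × 37.1 / 17.21 = 3837 BTU/h

3840 BTU/h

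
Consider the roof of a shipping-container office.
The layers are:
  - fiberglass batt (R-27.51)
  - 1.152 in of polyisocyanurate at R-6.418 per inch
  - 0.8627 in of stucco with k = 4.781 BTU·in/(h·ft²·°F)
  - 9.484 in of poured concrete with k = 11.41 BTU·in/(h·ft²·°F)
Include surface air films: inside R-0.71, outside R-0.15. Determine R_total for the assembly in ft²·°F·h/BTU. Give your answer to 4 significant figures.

1.152 × 6.418 = 7.3935
0.8627/4.781 = 0.18044
9.484/11.41 = 0.8312
R_total = 0.71 + 27.51 + 7.3935 + 0.18044 + 0.8312 + 0.15 = 36.775 ft²·°F·h/BTU

36.78 ft²·°F·h/BTU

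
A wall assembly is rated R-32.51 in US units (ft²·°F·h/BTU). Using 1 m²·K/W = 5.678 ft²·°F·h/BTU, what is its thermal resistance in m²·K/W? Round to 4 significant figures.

R_SI = 32.51/5.678 = 5.7256

5.726 m²·K/W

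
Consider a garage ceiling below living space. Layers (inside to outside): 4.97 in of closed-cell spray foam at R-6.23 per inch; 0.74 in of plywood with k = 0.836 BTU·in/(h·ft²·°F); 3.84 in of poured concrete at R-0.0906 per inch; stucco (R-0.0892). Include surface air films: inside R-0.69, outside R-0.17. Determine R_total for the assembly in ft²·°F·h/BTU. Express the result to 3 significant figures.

33.1 ft²·°F·h/BTU

4.97 × 6.23 = 30.96
0.74/0.836 = 0.8852
3.84 × 0.0906 = 0.3479
R_total = 0.69 + 30.96 + 0.8852 + 0.3479 + 0.0892 + 0.17 = 33.15 ft²·°F·h/BTU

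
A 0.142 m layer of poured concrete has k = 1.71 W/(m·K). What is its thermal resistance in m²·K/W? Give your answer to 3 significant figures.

0.0830 m²·K/W

R = L/k = 0.142/1.71 = 0.08304 m²·K/W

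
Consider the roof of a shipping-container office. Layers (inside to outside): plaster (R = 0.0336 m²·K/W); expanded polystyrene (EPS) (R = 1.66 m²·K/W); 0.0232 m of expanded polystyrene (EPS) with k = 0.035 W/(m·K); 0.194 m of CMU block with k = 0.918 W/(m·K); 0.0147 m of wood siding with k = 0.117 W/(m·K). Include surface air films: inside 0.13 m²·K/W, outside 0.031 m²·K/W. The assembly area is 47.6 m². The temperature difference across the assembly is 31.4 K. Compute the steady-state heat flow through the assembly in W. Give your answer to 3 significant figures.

0.0232/0.035 = 0.6629
0.194/0.918 = 0.2113
0.0147/0.117 = 0.1256
R_total = 0.13 + 0.0336 + 1.66 + 0.6629 + 0.2113 + 0.1256 + 0.031 = 2.854 m²·K/W
Q = A·ΔT/R = 47.6 × 31.4 / 2.854 = 523.6 W

524 W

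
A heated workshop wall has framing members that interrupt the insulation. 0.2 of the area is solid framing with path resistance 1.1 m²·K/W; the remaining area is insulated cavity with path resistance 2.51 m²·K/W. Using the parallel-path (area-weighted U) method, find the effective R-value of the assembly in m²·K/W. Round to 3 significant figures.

U_eff = 0.8/2.51 + 0.2/1.1 = 0.3187 + 0.1818 = 0.5005
R_eff = 1/U_eff = 1.998 m²·K/W

2.00 m²·K/W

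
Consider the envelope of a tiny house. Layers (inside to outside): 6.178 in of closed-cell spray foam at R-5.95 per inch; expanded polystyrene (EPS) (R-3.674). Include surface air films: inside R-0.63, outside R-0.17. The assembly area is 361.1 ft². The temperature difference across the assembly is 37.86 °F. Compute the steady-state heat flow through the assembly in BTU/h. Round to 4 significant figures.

6.178 × 5.95 = 36.759
R_total = 0.63 + 36.759 + 3.674 + 0.17 = 41.233 ft²·°F·h/BTU
Q = A·ΔT/R = 361.1 × 37.86 / 41.233 = 331.56 BTU/h

331.6 BTU/h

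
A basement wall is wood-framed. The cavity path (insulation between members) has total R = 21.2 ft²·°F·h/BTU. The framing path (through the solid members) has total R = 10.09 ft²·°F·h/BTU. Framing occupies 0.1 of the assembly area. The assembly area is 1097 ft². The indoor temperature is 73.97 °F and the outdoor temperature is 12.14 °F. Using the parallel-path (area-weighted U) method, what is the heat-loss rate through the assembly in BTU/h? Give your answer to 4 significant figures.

3552 BTU/h

U_eff = 0.9/21.2 + 0.1/10.09 = 0.042453 + 0.0099108 = 0.052364
R_eff = 1/U_eff = 19.097 ft²·°F·h/BTU
Q = 1097 × (73.97 − 12.14) / 19.097 = 3551.7 BTU/h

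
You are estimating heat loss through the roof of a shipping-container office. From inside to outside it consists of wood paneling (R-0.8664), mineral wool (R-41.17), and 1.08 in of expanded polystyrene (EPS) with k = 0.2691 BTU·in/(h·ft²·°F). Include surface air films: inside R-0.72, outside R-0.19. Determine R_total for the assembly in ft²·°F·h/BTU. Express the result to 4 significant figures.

46.96 ft²·°F·h/BTU

1.08/0.2691 = 4.0134
R_total = 0.72 + 0.8664 + 41.17 + 4.0134 + 0.19 = 46.96 ft²·°F·h/BTU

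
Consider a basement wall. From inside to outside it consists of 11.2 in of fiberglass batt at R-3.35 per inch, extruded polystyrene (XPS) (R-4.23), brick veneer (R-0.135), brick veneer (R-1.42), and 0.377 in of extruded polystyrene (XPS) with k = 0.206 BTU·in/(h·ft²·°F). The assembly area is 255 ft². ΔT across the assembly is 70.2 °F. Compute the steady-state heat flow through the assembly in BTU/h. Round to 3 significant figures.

11.2 × 3.35 = 37.52
0.377/0.206 = 1.83
R_total = 37.52 + 4.23 + 0.135 + 1.42 + 1.83 = 45.14 ft²·°F·h/BTU
Q = A·ΔT/R = 255 × 70.2 / 45.14 = 396.6 BTU/h

397 BTU/h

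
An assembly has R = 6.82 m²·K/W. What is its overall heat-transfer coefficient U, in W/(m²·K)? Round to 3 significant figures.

U = 1/R = 1/6.82 = 0.1466

0.147 W/(m²·K)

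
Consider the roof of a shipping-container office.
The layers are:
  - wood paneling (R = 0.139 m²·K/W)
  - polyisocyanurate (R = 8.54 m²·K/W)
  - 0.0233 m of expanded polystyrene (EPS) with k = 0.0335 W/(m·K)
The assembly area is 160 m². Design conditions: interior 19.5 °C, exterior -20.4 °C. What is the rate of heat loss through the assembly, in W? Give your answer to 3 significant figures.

0.0233/0.0335 = 0.6955
R_total = 0.139 + 8.54 + 0.6955 = 9.375 m²·K/W
Q = A·ΔT/R = 160 × (19.5 − (-20.4)) / 9.375 = 681 W

681 W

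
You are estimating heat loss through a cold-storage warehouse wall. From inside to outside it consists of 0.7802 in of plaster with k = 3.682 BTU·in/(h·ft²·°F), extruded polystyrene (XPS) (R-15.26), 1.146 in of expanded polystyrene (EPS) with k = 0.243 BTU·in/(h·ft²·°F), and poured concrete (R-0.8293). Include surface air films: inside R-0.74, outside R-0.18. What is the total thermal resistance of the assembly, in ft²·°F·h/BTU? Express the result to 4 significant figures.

21.94 ft²·°F·h/BTU

0.7802/3.682 = 0.2119
1.146/0.243 = 4.716
R_total = 0.74 + 0.2119 + 15.26 + 4.716 + 0.8293 + 0.18 = 21.937 ft²·°F·h/BTU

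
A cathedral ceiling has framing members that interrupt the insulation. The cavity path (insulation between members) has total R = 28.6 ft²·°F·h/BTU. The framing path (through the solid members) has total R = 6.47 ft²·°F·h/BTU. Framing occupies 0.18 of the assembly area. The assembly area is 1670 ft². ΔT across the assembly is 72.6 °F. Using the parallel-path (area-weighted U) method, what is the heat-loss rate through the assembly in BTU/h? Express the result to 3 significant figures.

U_eff = 0.82/28.6 + 0.18/6.47 = 0.02867 + 0.02782 = 0.05649
R_eff = 1/U_eff = 17.7 ft²·°F·h/BTU
Q = 1670 × 72.6 / 17.7 = 6849 BTU/h

6850 BTU/h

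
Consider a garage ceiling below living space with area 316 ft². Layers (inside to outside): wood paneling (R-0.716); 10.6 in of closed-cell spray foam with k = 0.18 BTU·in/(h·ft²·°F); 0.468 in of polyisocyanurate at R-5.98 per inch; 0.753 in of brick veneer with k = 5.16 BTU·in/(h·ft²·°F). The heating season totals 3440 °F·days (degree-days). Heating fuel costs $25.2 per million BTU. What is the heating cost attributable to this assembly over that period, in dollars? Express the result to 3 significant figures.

10.6/0.18 = 58.89
0.468 × 5.98 = 2.799
0.753/5.16 = 0.1459
R_total = 0.716 + 58.89 + 2.799 + 0.1459 = 62.55 ft²·°F·h/BTU
E = A × HDD × 24 / R = 316 × 3440 × 24 / 62.55 = 417100 BTU
Cost = 417100/10⁶ × 25.2 = $10.51

10.5 dollars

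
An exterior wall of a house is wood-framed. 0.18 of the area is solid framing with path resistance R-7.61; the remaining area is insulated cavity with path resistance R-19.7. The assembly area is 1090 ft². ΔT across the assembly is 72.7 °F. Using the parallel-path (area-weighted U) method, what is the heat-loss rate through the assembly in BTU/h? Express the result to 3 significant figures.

5170 BTU/h

U_eff = 0.82/19.7 + 0.18/7.61 = 0.04162 + 0.02365 = 0.06528
R_eff = 1/U_eff = 15.32 ft²·°F·h/BTU
Q = 1090 × 72.7 / 15.32 = 5173 BTU/h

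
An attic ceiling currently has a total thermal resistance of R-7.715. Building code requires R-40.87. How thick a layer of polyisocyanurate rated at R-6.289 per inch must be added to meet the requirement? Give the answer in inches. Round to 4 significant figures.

5.272 in

ΔR = 40.87 − 7.715 = 33.155 ft²·°F·h/BTU
L = ΔR / (R/in) = 33.155/6.289 = 5.2719 in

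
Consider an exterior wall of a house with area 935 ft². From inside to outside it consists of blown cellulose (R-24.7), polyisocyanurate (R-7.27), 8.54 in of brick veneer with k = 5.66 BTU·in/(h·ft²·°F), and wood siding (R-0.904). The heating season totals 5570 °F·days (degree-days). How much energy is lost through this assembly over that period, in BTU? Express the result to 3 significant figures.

3640000 BTU

8.54/5.66 = 1.509
R_total = 24.7 + 7.27 + 1.509 + 0.904 = 34.38 ft²·°F·h/BTU
E = A × HDD × 24 / R = 935 × 5570 × 24 / 34.38 = 3635000 BTU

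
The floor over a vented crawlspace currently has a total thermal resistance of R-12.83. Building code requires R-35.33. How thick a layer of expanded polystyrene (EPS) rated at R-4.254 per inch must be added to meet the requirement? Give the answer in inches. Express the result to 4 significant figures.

5.289 in

ΔR = 35.33 − 12.83 = 22.5 ft²·°F·h/BTU
L = ΔR / (R/in) = 22.5/4.254 = 5.2891 in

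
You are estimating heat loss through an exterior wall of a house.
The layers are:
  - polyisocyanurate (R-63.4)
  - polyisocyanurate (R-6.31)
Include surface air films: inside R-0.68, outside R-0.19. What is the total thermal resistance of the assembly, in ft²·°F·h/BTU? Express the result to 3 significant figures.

70.6 ft²·°F·h/BTU

R_total = 0.68 + 63.4 + 6.31 + 0.19 = 70.58 ft²·°F·h/BTU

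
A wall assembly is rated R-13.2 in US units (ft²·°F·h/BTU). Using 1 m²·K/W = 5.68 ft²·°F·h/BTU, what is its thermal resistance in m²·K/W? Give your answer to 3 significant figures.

2.32 m²·K/W

R_SI = 13.2/5.68 = 2.324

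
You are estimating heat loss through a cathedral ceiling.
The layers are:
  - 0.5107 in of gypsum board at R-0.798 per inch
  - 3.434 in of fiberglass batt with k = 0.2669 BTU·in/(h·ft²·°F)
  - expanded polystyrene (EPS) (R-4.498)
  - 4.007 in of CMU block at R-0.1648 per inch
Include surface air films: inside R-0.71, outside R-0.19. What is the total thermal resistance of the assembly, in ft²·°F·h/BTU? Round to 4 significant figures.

19.33 ft²·°F·h/BTU

0.5107 × 0.798 = 0.40754
3.434/0.2669 = 12.866
4.007 × 0.1648 = 0.66035
R_total = 0.71 + 0.40754 + 12.866 + 4.498 + 0.66035 + 0.19 = 19.332 ft²·°F·h/BTU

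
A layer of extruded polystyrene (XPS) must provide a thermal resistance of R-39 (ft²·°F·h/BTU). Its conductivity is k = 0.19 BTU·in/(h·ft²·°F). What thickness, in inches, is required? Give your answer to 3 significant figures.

7.41 in

L = R × k = 39 × 0.19 = 7.41 in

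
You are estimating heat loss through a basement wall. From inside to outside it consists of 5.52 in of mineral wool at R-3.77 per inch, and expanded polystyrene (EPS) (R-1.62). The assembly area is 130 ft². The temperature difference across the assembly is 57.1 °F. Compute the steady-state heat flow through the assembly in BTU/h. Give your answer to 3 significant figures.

5.52 × 3.77 = 20.81
R_total = 20.81 + 1.62 = 22.43 ft²·°F·h/BTU
Q = A·ΔT/R = 130 × 57.1 / 22.43 = 330.9 BTU/h

331 BTU/h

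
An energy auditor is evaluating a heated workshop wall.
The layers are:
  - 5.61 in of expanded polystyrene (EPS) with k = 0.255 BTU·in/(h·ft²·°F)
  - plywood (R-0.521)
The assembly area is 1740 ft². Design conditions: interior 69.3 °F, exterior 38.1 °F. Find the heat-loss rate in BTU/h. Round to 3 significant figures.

2410 BTU/h

5.61/0.255 = 22
R_total = 22 + 0.521 = 22.52 ft²·°F·h/BTU
Q = A·ΔT/R = 1740 × (69.3 − 38.1) / 22.52 = 2411 BTU/h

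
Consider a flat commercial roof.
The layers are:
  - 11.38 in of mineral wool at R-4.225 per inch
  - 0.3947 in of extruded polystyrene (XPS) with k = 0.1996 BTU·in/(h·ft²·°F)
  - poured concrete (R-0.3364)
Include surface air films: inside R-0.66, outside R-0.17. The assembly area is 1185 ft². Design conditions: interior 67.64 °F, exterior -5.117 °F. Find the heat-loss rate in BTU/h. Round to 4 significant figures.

11.38 × 4.225 = 48.081
0.3947/0.1996 = 1.9775
R_total = 0.66 + 48.081 + 1.9775 + 0.3364 + 0.17 = 51.224 ft²·°F·h/BTU
Q = A·ΔT/R = 1185 × (67.64 − (-5.117)) / 51.224 = 1683.1 BTU/h

1683 BTU/h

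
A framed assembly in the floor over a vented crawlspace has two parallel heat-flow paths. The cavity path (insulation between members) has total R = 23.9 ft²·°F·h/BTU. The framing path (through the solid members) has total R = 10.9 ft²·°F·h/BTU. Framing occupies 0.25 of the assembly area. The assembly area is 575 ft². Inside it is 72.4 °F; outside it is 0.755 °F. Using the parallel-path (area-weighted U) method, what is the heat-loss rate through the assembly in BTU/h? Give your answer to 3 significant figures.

2240 BTU/h

U_eff = 0.75/23.9 + 0.25/10.9 = 0.03138 + 0.02294 = 0.05432
R_eff = 1/U_eff = 18.41 ft²·°F·h/BTU
Q = 575 × (72.4 − 0.755) / 18.41 = 2238 BTU/h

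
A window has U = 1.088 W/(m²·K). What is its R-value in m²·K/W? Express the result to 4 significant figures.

0.9191 m²·K/W

R = 1/U = 1/1.088 = 0.91912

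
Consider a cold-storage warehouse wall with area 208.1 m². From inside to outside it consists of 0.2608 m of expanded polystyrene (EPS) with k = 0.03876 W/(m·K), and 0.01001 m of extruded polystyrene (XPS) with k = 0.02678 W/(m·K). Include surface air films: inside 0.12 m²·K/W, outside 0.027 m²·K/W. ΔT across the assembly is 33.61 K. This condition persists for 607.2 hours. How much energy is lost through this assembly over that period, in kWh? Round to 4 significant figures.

0.2608/0.03876 = 6.7286
0.01001/0.02678 = 0.37379
R_total = 0.12 + 6.7286 + 0.37379 + 0.027 = 7.2494 m²·K/W
Q = 208.1 × 33.61 / 7.2494 = 964.81 W
E = 964.81 W × 607.2 h / 1000 = 585.83 kWh

585.8 kWh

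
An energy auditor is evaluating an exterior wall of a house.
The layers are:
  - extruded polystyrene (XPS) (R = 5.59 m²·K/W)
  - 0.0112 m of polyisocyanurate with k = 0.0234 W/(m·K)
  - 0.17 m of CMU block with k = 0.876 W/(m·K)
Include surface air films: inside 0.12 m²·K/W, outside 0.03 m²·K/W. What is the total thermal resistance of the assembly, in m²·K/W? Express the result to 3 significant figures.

0.0112/0.0234 = 0.4786
0.17/0.876 = 0.1941
R_total = 0.12 + 5.59 + 0.4786 + 0.1941 + 0.03 = 6.413 m²·K/W

6.41 m²·K/W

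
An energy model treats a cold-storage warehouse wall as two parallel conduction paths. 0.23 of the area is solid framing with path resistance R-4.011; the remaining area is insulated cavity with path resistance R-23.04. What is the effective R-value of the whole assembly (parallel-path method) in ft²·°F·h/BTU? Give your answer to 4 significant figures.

11.02 ft²·°F·h/BTU

U_eff = 0.77/23.04 + 0.23/4.011 = 0.03342 + 0.057342 = 0.090762
R_eff = 1/U_eff = 11.018 ft²·°F·h/BTU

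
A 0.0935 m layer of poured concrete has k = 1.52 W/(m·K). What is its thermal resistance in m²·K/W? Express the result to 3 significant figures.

R = L/k = 0.0935/1.52 = 0.06151 m²·K/W

0.0615 m²·K/W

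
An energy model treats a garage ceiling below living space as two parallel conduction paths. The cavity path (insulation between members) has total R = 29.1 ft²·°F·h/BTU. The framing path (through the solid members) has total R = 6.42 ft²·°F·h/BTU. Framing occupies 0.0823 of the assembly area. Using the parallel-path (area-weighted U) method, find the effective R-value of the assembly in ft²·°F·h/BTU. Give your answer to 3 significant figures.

U_eff = 0.9177/29.1 + 0.0823/6.42 = 0.03154 + 0.01282 = 0.04436
R_eff = 1/U_eff = 22.55 ft²·°F·h/BTU

22.5 ft²·°F·h/BTU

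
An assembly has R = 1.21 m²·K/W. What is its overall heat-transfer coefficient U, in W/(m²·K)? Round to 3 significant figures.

0.826 W/(m²·K)

U = 1/R = 1/1.21 = 0.8264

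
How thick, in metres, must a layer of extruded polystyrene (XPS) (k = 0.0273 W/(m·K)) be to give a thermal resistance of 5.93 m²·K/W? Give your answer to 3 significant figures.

L = R·k = 5.93 × 0.0273 = 0.1619 m

0.162 m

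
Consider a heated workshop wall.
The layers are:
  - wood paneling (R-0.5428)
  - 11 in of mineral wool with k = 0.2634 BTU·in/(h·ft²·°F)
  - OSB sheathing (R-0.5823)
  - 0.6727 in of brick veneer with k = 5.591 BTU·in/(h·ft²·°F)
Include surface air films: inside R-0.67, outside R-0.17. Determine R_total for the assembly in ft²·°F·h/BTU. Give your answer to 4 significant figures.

11/0.2634 = 41.762
0.6727/5.591 = 0.12032
R_total = 0.67 + 0.5428 + 41.762 + 0.5823 + 0.12032 + 0.17 = 43.847 ft²·°F·h/BTU

43.85 ft²·°F·h/BTU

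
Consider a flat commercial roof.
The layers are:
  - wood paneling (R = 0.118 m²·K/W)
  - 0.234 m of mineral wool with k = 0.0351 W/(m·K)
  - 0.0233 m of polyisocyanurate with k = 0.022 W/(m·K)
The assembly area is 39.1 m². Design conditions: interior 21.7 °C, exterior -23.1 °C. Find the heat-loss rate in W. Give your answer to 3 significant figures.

0.234/0.0351 = 6.667
0.0233/0.022 = 1.059
R_total = 0.118 + 6.667 + 1.059 = 7.844 m²·K/W
Q = A·ΔT/R = 39.1 × (21.7 − (-23.1)) / 7.844 = 223.3 W

223 W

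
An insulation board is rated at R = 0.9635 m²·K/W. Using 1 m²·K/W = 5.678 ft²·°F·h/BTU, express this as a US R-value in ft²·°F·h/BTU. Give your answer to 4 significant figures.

R_US = 0.9635 × 5.678 = 5.4708

5.471 ft²·°F·h/BTU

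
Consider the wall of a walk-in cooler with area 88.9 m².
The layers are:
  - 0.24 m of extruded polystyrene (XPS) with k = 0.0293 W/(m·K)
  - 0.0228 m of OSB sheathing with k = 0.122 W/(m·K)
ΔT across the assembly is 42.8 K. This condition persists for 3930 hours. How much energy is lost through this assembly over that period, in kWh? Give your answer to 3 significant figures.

1780 kWh

0.24/0.0293 = 8.191
0.0228/0.122 = 0.1869
R_total = 8.191 + 0.1869 = 8.378 m²·K/W
Q = 88.9 × 42.8 / 8.378 = 454.2 W
E = 454.2 W × 3930 h / 1000 = 1785 kWh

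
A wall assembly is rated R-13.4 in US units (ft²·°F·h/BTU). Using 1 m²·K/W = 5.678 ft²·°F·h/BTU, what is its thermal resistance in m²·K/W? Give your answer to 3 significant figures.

2.36 m²·K/W

R_SI = 13.4/5.678 = 2.36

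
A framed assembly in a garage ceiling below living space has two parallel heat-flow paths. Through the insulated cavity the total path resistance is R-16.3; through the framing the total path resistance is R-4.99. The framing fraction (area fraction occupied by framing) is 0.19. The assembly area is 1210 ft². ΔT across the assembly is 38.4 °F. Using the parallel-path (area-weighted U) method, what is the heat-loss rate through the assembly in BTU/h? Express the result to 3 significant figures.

U_eff = 0.81/16.3 + 0.19/4.99 = 0.04969 + 0.03808 = 0.08777
R_eff = 1/U_eff = 11.39 ft²·°F·h/BTU
Q = 1210 × 38.4 / 11.39 = 4078 BTU/h

4080 BTU/h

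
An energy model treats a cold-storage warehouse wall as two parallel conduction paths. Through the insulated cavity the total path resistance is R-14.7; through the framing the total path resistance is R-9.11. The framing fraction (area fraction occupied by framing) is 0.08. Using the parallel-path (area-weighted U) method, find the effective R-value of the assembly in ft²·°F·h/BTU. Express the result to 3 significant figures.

U_eff = 0.92/14.7 + 0.08/9.11 = 0.06259 + 0.008782 = 0.07137
R_eff = 1/U_eff = 14.01 ft²·°F·h/BTU

14.0 ft²·°F·h/BTU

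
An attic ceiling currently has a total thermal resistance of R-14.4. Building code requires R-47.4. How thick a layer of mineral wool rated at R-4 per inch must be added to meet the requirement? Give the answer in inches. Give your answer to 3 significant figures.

8.25 in

ΔR = 47.4 − 14.4 = 33 ft²·°F·h/BTU
L = ΔR / (R/in) = 33/4 = 8.25 in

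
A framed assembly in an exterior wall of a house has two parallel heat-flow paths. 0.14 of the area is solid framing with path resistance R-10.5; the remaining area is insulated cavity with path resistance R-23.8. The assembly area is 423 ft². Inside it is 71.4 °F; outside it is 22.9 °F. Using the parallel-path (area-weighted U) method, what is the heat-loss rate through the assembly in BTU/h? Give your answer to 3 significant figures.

1010 BTU/h

U_eff = 0.86/23.8 + 0.14/10.5 = 0.03613 + 0.01333 = 0.04947
R_eff = 1/U_eff = 20.22 ft²·°F·h/BTU
Q = 423 × (71.4 − 22.9) / 20.22 = 1015 BTU/h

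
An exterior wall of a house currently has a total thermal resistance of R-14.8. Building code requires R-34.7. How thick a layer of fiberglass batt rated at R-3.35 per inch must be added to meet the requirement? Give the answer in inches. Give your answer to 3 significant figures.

5.94 in

ΔR = 34.7 − 14.8 = 19.9 ft²·°F·h/BTU
L = ΔR / (R/in) = 19.9/3.35 = 5.94 in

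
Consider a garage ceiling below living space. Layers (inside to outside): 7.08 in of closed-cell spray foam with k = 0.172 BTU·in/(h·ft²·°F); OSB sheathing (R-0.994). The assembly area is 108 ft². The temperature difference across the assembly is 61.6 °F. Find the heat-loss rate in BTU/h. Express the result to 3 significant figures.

158 BTU/h

7.08/0.172 = 41.16
R_total = 41.16 + 0.994 = 42.16 ft²·°F·h/BTU
Q = A·ΔT/R = 108 × 61.6 / 42.16 = 157.8 BTU/h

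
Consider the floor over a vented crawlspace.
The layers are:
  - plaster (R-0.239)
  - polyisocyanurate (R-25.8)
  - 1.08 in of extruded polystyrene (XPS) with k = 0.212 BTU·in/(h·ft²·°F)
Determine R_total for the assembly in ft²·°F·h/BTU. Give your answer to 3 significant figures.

1.08/0.212 = 5.094
R_total = 0.239 + 25.8 + 5.094 = 31.13 ft²·°F·h/BTU

31.1 ft²·°F·h/BTU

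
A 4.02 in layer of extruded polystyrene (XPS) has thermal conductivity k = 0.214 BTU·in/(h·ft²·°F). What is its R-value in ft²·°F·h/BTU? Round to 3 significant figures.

R = L/k = 4.02/0.214 = 18.79 ft²·°F·h/BTU

18.8 ft²·°F·h/BTU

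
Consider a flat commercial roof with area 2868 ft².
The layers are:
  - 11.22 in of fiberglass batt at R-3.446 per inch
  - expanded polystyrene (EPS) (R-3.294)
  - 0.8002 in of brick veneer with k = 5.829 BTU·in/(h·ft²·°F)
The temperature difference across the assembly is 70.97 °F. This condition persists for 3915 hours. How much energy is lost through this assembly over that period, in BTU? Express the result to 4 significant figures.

18930000 BTU

11.22 × 3.446 = 38.664
0.8002/5.829 = 0.13728
R_total = 38.664 + 3.294 + 0.13728 = 42.095 ft²·°F·h/BTU
Q = 2868 × 70.97 / 42.095 = 4835.3 BTU/h
E = 4835.3 × 3915 = 18930000 BTU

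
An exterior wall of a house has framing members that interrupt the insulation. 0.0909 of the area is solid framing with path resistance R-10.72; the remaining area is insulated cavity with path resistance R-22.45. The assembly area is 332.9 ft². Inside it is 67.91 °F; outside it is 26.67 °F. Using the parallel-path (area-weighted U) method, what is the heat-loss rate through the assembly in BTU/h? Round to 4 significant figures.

672.4 BTU/h

U_eff = 0.9091/22.45 + 0.0909/10.72 = 0.040494 + 0.0084795 = 0.048974
R_eff = 1/U_eff = 20.419 ft²·°F·h/BTU
Q = 332.9 × (67.91 − 26.67) / 20.419 = 672.35 BTU/h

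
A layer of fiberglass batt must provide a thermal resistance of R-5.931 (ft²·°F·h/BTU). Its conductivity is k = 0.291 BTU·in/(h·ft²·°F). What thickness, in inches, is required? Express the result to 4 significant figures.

1.726 in

L = R × k = 5.931 × 0.291 = 1.7259 in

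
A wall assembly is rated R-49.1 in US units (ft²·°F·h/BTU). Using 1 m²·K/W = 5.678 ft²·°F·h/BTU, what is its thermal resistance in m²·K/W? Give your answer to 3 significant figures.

8.65 m²·K/W

R_SI = 49.1/5.678 = 8.647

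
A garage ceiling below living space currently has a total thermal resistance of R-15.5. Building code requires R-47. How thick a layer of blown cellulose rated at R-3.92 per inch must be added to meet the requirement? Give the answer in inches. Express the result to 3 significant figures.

8.04 in

ΔR = 47 − 15.5 = 31.5 ft²·°F·h/BTU
L = ΔR / (R/in) = 31.5/3.92 = 8.036 in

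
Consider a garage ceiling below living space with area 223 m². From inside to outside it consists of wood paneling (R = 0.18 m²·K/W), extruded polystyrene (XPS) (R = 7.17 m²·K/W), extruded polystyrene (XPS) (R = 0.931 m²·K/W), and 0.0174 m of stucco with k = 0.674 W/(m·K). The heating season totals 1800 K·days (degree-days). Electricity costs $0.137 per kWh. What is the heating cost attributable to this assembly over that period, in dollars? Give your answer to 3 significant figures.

159 dollars

0.0174/0.674 = 0.02582
R_total = 0.18 + 7.17 + 0.931 + 0.02582 = 8.307 m²·K/W
E = A × HDD × 24 / R / 1000 = 223 × 1800 × 24 / 8.307 / 1000 = 1160 kWh
Cost = 1160 × 0.137 = $158.9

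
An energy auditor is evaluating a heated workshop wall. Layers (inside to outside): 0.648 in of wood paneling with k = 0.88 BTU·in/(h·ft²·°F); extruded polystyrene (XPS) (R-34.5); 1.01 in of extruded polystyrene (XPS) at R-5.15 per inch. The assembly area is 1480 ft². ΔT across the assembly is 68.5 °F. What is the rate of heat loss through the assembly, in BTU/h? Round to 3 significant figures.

0.648/0.88 = 0.7364
1.01 × 5.15 = 5.202
R_total = 0.7364 + 34.5 + 5.202 = 40.44 ft²·°F·h/BTU
Q = A·ΔT/R = 1480 × 68.5 / 40.44 = 2507 BTU/h

2510 BTU/h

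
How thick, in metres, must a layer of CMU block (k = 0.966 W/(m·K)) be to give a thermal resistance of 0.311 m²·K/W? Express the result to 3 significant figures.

L = R·k = 0.311 × 0.966 = 0.3004 m

0.300 m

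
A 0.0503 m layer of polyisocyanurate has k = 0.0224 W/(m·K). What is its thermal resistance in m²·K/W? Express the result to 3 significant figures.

2.25 m²·K/W

R = L/k = 0.0503/0.0224 = 2.246 m²·K/W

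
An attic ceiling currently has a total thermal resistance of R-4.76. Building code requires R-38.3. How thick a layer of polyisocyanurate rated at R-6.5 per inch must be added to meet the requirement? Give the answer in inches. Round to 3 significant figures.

5.16 in

ΔR = 38.3 − 4.76 = 33.54 ft²·°F·h/BTU
L = ΔR / (R/in) = 33.54/6.5 = 5.16 in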